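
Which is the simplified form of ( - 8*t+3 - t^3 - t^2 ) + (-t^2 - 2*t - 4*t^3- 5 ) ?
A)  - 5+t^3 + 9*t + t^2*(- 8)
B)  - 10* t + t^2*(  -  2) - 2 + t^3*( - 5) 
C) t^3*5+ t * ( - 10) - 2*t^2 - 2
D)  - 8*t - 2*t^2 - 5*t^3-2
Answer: B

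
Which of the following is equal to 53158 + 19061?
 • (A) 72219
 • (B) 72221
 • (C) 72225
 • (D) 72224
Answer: A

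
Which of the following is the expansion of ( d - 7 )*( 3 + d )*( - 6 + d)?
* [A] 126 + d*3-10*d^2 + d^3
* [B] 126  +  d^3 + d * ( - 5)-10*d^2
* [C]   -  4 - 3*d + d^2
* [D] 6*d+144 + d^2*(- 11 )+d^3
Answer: A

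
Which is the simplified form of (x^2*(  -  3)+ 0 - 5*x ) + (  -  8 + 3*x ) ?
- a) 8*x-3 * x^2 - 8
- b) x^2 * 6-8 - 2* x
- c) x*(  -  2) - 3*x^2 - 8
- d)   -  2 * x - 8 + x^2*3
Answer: c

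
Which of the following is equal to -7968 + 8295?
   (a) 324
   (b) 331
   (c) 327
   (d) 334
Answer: c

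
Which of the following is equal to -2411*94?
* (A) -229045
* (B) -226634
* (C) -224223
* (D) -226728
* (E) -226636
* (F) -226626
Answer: B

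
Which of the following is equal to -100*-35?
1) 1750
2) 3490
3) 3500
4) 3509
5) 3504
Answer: 3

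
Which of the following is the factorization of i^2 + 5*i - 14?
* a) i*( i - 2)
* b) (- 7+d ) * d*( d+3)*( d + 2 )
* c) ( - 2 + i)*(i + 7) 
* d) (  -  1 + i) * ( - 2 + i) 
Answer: c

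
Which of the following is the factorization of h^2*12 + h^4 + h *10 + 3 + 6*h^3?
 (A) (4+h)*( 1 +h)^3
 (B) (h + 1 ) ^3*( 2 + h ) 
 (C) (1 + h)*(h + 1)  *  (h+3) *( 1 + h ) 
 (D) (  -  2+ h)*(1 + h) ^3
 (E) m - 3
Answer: C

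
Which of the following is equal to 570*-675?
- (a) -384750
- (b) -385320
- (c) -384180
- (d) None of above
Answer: a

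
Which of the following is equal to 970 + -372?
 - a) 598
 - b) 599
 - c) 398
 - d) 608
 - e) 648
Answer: a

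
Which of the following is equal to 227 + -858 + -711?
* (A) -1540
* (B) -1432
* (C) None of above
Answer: C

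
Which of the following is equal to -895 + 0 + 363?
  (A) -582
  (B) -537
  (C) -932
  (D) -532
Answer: D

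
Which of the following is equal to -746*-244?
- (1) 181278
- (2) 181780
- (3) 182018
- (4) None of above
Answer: 4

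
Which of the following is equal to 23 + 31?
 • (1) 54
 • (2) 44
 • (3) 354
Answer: 1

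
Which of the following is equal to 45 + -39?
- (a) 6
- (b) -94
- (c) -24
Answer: a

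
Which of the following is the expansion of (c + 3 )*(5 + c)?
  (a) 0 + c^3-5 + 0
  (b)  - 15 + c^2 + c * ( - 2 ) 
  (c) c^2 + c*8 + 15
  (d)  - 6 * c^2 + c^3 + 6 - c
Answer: c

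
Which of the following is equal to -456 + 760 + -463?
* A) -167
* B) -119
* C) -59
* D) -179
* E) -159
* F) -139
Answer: E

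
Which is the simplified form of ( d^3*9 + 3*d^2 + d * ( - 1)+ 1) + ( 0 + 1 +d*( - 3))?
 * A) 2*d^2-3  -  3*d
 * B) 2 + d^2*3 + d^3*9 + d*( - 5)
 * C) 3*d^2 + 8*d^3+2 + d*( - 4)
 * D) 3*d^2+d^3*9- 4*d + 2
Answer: D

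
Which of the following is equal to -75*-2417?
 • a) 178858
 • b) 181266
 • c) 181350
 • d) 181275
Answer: d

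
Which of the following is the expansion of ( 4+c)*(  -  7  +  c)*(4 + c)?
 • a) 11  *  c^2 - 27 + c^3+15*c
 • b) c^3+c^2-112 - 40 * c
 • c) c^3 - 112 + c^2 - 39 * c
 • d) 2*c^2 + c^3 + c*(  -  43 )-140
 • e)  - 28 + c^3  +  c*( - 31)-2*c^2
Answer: b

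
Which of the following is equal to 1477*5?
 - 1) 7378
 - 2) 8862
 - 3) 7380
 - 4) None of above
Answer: 4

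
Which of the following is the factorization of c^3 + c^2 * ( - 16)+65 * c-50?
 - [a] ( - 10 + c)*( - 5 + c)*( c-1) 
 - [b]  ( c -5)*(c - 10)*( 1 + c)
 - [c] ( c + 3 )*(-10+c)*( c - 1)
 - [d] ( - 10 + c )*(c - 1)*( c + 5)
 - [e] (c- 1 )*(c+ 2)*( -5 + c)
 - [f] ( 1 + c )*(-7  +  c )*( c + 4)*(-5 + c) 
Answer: a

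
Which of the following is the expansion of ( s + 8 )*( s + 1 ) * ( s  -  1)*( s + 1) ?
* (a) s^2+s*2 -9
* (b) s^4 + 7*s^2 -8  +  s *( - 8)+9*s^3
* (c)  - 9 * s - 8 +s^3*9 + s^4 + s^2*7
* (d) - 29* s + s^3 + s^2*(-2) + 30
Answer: c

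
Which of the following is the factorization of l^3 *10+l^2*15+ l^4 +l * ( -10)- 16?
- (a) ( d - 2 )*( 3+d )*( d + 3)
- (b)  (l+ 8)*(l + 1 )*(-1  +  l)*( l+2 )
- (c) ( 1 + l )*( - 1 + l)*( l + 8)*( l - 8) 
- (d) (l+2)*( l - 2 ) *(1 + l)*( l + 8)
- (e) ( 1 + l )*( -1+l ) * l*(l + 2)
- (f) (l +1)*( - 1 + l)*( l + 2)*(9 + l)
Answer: b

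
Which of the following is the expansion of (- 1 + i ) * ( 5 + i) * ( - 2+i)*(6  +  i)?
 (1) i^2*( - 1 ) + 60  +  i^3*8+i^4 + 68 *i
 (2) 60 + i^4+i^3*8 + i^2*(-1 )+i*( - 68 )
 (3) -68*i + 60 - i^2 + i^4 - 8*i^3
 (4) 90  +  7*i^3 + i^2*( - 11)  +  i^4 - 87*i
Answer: 2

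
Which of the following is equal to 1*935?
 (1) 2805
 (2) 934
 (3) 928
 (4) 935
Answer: 4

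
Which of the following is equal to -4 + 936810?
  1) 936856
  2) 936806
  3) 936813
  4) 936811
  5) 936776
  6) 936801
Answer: 2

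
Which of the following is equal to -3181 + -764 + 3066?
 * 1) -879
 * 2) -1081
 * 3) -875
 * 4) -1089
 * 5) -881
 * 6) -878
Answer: 1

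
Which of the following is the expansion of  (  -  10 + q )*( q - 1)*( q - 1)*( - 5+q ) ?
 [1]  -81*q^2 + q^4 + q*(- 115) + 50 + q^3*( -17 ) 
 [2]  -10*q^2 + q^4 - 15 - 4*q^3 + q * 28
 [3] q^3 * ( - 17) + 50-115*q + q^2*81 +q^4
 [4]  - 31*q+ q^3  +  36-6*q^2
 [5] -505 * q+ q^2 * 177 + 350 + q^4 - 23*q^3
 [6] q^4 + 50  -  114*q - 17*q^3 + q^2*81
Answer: 3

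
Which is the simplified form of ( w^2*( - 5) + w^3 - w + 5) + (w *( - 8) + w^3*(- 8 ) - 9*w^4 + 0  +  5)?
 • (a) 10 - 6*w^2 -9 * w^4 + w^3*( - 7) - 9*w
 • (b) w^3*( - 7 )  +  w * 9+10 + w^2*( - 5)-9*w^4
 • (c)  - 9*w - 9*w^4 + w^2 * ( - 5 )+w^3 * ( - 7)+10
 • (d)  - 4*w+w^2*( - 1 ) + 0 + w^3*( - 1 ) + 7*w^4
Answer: c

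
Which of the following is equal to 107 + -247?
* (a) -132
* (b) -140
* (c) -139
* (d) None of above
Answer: b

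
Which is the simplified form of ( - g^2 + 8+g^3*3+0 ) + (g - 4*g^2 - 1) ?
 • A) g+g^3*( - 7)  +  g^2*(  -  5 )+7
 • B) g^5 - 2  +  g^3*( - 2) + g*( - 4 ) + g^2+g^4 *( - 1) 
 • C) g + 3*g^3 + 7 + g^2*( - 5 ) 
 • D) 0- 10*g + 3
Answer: C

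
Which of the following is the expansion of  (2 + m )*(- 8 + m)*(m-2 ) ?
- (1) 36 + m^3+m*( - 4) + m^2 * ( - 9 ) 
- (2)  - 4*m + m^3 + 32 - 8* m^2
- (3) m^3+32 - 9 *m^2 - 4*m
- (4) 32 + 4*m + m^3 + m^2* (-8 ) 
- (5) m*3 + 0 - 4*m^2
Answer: 2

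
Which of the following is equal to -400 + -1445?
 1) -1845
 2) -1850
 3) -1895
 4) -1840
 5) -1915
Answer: 1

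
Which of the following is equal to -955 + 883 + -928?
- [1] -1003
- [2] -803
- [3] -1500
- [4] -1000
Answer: 4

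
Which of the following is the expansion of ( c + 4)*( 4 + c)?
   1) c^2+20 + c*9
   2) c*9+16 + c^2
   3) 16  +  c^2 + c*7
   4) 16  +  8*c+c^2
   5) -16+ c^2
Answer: 4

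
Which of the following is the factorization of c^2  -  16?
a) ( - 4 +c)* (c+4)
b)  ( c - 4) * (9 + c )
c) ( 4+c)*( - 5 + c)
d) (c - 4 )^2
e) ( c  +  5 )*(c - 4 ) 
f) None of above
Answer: a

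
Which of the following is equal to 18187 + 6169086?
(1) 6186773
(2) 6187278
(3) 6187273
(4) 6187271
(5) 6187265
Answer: 3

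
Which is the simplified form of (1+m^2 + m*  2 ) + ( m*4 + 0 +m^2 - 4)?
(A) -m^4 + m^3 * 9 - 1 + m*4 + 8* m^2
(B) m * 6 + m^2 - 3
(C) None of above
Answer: C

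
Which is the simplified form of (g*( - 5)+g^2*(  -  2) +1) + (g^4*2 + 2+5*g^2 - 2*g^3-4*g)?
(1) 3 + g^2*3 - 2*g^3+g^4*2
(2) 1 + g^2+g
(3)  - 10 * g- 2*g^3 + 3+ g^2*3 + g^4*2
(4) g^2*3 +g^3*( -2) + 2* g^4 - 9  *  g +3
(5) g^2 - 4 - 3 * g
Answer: 4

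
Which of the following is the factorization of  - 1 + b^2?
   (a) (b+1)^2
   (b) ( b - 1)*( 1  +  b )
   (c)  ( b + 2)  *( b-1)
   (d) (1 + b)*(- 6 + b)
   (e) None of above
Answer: b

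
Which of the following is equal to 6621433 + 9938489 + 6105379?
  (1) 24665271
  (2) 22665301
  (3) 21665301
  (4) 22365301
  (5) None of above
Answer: 2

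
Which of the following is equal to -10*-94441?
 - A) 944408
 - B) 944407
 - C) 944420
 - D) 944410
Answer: D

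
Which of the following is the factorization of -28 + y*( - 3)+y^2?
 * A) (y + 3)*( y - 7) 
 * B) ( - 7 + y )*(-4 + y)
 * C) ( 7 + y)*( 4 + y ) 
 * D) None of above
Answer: D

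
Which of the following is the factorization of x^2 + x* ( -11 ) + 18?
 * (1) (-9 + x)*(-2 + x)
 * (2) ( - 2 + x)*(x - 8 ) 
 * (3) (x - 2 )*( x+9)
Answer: 1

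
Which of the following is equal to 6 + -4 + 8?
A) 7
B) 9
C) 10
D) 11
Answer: C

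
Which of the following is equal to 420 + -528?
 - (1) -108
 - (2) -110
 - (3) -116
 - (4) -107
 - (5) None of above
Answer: 1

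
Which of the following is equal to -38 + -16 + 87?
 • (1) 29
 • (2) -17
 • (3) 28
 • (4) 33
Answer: 4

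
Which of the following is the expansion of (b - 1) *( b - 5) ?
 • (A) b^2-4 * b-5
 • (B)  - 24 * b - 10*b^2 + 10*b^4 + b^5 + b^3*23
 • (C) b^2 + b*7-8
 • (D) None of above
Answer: D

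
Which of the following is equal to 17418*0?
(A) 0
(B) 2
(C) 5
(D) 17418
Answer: A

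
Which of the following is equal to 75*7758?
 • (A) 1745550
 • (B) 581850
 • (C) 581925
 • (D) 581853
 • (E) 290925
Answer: B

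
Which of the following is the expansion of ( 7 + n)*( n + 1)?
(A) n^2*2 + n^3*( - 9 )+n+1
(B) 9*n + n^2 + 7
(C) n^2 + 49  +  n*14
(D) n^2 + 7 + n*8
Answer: D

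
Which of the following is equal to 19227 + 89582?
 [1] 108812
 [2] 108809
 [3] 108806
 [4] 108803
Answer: 2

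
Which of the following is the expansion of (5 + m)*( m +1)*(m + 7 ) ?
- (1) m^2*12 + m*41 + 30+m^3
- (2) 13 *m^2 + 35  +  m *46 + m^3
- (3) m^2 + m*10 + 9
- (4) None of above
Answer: 4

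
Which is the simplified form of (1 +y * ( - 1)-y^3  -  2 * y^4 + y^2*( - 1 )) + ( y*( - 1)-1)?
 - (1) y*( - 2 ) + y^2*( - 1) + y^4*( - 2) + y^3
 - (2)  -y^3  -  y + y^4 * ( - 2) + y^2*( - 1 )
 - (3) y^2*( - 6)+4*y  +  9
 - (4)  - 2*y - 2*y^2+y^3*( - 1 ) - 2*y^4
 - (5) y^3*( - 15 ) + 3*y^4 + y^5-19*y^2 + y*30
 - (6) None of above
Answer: 6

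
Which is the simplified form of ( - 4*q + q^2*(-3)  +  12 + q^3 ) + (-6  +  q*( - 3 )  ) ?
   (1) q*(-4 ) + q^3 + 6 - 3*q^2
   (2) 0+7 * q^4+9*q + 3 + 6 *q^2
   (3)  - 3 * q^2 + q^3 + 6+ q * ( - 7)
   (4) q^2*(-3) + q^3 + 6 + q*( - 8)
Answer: 3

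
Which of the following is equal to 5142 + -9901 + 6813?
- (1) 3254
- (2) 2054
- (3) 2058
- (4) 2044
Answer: 2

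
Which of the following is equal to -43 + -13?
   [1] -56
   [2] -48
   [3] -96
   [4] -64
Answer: 1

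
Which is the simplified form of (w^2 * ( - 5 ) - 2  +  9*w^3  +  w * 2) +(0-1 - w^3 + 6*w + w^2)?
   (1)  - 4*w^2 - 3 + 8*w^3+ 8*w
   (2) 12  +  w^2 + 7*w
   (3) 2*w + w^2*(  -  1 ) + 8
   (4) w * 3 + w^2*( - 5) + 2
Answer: 1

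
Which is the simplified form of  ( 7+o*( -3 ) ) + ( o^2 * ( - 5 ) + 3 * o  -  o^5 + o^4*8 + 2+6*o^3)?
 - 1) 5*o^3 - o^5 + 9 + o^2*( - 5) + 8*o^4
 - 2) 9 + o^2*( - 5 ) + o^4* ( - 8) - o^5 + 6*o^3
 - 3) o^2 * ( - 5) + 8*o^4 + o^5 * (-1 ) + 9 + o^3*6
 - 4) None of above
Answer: 3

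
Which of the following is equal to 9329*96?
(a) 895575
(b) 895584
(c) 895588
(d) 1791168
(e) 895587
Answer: b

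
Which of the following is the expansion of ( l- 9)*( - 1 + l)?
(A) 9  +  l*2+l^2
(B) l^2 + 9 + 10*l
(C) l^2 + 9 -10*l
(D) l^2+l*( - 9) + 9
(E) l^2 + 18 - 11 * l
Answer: C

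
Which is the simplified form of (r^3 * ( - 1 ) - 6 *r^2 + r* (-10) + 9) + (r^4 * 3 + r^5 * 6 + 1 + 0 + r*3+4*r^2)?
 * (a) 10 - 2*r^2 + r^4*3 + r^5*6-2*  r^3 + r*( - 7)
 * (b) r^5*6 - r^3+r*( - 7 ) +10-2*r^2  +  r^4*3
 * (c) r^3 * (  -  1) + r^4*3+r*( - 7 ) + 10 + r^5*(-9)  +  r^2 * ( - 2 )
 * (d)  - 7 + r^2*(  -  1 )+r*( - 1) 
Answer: b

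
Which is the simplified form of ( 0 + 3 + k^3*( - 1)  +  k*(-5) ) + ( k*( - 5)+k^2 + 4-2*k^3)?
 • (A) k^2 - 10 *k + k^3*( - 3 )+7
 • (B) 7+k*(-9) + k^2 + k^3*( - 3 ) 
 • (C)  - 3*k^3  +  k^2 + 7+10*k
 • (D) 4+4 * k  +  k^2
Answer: A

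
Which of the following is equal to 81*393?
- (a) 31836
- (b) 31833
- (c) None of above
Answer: b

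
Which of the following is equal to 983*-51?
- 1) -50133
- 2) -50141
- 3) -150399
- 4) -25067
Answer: 1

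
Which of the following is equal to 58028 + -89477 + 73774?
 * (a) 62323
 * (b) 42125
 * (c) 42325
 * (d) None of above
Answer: c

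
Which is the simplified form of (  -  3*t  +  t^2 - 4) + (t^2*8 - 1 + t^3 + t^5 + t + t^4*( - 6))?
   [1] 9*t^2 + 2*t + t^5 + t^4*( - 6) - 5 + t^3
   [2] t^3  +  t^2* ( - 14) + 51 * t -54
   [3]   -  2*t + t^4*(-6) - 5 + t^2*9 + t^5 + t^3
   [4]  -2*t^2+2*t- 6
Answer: 3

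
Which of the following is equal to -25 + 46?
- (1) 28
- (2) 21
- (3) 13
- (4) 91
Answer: 2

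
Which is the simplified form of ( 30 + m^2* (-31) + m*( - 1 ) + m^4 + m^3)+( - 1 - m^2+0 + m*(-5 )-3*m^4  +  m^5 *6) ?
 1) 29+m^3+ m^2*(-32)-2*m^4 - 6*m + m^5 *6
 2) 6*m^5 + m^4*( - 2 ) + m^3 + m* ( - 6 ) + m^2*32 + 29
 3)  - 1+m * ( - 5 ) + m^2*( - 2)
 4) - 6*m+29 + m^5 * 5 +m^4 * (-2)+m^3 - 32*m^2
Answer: 1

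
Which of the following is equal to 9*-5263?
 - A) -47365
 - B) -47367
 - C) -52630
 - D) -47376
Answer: B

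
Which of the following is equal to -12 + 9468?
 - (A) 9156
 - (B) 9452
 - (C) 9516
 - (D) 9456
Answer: D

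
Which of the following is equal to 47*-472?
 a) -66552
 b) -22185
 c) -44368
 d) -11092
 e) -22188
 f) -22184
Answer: f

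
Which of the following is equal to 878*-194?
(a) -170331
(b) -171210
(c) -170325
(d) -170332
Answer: d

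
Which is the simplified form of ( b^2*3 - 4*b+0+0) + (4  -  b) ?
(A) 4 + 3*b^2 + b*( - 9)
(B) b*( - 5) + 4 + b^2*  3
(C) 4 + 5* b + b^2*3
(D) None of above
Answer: B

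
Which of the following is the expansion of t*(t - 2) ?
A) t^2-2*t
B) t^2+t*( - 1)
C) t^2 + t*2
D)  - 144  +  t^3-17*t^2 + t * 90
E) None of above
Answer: A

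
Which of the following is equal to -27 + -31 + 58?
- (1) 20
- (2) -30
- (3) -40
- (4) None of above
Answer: 4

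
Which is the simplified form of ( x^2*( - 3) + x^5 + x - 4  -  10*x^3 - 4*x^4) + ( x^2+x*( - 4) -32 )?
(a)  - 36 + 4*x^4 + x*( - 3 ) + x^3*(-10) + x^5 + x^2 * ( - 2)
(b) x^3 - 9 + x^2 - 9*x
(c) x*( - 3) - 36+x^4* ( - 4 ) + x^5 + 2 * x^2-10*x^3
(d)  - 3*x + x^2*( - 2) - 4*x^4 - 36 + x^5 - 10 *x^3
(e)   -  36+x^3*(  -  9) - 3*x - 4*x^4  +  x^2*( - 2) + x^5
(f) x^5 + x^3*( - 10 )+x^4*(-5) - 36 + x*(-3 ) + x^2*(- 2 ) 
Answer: d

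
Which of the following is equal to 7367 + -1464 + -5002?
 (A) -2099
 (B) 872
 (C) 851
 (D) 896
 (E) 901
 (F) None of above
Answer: E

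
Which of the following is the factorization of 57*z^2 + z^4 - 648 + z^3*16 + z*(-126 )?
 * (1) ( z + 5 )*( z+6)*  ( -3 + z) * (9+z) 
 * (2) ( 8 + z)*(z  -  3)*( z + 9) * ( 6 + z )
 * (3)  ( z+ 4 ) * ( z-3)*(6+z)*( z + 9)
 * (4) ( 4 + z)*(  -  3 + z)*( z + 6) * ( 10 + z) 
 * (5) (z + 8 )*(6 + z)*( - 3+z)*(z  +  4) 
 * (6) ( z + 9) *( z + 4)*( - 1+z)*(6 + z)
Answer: 3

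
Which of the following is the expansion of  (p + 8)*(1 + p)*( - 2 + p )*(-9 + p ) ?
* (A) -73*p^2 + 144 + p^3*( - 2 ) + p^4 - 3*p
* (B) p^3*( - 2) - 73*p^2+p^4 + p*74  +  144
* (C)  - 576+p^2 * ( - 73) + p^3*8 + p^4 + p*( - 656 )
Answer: B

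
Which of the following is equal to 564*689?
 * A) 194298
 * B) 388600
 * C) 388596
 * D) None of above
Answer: C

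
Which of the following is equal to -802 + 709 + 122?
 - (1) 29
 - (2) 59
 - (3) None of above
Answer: 1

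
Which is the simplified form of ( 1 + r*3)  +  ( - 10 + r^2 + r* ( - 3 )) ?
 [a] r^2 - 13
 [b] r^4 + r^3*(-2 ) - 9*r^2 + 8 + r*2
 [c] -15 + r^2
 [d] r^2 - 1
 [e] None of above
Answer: e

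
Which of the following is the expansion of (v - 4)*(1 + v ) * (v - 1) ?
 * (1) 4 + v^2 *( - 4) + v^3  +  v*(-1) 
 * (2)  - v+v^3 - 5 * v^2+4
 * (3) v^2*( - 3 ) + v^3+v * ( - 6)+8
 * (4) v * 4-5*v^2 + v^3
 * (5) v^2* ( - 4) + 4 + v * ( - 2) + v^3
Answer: 1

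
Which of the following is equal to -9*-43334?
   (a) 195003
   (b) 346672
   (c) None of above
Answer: c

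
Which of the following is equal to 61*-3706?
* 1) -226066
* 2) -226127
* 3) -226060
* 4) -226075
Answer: 1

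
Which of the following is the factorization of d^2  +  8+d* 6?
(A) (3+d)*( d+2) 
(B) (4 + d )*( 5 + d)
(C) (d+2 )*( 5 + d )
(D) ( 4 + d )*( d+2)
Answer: D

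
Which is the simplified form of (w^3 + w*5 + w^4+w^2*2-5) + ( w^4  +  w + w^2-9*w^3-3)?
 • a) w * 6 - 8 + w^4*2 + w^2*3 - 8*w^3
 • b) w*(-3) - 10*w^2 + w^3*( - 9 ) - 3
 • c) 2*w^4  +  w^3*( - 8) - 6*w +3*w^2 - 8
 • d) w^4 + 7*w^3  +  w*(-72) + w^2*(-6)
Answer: a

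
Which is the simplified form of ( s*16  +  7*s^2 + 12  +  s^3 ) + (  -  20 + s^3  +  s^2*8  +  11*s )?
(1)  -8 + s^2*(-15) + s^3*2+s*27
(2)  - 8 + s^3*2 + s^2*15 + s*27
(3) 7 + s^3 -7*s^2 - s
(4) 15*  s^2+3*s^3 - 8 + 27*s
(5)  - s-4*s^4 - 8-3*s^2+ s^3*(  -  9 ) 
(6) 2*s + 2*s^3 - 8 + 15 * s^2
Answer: 2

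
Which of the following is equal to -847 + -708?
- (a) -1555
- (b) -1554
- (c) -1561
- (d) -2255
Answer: a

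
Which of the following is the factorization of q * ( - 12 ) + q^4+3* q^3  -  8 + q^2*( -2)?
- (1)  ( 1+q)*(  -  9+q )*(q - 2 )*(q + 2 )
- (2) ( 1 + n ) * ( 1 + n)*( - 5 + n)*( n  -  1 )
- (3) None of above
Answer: 3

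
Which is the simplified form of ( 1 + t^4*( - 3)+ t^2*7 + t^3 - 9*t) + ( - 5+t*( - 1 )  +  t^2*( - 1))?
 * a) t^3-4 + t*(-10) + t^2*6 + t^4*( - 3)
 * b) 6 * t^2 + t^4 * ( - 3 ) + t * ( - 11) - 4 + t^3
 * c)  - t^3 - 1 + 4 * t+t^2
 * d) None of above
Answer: a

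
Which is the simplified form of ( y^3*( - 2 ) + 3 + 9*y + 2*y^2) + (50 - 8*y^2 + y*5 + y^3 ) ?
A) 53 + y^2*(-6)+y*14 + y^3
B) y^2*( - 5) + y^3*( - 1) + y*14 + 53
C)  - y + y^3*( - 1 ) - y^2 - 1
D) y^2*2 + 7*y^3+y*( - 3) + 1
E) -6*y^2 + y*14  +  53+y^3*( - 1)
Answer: E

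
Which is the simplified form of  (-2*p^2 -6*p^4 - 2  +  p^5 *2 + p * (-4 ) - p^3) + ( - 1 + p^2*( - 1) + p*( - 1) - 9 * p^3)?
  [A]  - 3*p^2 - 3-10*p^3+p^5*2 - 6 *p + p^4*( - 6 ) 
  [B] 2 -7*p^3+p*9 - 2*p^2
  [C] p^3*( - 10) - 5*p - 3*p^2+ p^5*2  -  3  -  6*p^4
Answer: C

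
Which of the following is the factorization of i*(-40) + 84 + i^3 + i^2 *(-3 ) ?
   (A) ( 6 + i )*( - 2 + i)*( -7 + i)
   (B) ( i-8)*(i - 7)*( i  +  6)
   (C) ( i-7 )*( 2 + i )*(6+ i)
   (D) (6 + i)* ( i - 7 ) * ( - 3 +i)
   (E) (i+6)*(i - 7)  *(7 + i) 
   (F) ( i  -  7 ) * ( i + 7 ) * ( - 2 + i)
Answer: A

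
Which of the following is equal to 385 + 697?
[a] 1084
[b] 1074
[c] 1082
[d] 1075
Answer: c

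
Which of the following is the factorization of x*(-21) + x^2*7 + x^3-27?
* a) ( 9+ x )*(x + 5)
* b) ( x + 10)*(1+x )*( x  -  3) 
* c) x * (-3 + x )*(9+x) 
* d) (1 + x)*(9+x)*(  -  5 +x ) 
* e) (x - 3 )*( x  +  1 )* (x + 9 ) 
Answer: e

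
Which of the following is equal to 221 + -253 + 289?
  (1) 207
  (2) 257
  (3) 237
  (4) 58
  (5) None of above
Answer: 2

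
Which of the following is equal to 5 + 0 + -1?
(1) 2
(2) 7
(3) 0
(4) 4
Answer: 4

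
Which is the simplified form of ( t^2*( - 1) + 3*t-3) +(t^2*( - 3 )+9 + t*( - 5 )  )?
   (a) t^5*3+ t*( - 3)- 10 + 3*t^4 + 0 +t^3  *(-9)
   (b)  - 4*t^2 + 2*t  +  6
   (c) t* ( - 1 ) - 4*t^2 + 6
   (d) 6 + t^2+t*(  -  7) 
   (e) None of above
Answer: e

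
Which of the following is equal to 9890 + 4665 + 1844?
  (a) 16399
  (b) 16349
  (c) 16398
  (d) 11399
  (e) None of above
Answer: a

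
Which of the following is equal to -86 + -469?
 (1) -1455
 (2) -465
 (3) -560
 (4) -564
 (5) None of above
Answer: 5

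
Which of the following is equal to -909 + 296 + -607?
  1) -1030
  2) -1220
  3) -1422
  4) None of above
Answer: 2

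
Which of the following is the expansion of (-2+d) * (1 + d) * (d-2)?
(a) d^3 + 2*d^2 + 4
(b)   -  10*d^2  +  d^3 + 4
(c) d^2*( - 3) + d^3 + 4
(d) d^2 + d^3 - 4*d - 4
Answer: c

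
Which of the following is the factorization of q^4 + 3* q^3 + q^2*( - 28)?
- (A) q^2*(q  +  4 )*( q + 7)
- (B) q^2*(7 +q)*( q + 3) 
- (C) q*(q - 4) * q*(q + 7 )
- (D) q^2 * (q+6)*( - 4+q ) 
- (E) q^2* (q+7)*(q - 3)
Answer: C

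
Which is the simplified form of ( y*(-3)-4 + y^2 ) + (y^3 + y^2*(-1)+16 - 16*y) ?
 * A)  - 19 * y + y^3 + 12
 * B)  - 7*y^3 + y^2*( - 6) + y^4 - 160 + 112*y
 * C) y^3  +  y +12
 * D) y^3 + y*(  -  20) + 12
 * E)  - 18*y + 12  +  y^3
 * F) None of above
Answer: A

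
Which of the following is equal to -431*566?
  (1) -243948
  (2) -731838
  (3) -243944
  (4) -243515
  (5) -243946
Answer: 5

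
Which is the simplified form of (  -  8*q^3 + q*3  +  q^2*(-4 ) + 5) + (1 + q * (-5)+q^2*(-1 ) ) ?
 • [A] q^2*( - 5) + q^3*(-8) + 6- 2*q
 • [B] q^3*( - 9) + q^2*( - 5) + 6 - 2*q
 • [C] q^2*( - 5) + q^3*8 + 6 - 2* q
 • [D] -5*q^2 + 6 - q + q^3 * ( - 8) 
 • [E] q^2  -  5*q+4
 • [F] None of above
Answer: A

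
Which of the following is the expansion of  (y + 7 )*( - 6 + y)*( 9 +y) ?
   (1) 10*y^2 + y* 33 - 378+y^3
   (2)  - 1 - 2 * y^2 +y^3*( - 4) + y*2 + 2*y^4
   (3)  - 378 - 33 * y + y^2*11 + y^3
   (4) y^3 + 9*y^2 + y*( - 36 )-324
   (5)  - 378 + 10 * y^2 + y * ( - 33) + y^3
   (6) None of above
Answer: 5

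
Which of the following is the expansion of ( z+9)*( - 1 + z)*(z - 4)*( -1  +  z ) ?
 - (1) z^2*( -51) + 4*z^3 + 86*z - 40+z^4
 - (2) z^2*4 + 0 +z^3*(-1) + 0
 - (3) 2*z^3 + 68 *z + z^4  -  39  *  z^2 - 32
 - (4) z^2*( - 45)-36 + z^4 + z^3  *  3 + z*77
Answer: 4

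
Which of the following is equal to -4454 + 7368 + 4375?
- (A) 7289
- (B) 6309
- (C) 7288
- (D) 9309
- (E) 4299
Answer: A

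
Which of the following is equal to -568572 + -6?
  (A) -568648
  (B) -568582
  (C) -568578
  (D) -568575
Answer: C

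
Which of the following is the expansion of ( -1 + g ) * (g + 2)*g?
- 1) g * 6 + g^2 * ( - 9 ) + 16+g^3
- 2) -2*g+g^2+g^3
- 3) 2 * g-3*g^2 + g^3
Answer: 2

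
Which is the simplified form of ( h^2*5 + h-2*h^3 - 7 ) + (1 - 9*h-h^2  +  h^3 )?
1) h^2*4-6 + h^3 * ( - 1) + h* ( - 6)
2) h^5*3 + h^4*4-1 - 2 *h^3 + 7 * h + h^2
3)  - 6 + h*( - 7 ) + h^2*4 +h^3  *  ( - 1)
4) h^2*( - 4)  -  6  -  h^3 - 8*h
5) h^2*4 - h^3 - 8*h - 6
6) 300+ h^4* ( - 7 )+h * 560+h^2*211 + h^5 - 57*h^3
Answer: 5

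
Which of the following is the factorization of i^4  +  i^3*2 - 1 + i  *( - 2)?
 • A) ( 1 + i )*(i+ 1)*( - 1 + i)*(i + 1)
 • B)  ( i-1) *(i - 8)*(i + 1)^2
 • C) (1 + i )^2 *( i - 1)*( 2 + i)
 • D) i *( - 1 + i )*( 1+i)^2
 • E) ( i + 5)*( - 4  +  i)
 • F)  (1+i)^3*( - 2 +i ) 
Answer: A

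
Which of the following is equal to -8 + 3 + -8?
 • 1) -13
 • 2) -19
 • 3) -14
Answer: 1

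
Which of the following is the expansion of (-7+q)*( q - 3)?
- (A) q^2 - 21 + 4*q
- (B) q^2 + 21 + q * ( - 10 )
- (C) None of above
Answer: B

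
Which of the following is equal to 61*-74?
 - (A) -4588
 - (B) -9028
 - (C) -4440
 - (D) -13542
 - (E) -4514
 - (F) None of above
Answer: E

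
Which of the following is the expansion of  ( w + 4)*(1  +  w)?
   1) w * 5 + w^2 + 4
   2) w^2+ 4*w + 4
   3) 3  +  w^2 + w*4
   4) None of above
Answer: 1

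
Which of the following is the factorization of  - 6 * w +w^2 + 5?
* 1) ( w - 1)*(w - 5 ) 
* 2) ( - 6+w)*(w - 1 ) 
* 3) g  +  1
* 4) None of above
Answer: 1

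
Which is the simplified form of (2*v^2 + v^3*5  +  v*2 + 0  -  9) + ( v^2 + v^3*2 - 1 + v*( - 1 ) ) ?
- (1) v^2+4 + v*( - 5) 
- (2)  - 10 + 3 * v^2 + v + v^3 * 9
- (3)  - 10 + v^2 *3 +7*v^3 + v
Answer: 3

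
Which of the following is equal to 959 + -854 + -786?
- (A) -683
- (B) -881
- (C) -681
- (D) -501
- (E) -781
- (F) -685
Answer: C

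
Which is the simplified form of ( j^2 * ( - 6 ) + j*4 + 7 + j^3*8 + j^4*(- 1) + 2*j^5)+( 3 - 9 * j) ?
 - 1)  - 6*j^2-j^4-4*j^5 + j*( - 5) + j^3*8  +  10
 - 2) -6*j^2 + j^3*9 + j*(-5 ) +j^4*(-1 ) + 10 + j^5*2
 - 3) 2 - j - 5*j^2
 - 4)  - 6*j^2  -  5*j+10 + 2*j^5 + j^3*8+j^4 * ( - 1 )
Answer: 4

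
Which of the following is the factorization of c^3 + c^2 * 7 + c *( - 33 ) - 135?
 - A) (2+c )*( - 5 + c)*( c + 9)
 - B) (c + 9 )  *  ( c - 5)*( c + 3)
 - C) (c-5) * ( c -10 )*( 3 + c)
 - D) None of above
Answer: B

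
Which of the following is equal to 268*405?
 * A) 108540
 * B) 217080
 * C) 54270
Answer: A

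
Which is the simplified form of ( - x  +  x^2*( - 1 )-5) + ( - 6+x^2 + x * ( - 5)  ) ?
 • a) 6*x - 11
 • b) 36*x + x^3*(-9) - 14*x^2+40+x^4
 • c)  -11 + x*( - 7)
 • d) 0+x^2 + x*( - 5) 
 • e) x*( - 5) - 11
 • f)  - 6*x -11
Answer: f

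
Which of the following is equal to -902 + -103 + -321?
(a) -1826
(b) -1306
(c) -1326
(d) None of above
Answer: c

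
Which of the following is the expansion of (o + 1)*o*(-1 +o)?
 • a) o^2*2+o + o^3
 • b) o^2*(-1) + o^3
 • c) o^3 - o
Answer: c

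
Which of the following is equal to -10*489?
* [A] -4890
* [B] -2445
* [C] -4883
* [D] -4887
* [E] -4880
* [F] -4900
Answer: A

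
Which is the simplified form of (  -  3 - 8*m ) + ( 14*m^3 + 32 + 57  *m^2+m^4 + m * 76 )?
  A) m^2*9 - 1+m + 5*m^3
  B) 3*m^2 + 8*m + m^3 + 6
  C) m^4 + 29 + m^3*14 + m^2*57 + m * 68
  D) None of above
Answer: C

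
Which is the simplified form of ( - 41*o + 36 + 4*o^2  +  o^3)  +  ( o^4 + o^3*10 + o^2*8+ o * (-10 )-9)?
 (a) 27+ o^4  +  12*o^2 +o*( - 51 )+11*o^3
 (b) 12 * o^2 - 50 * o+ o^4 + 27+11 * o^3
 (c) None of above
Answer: a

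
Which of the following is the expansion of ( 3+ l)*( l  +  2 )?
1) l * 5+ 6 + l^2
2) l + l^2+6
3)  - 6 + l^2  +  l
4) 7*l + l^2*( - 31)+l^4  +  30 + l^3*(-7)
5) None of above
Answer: 1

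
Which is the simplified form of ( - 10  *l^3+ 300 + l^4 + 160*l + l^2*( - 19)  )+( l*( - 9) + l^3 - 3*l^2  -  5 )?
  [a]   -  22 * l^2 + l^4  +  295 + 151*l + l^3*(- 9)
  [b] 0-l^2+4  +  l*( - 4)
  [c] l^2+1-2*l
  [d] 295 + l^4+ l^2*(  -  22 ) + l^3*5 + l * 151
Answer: a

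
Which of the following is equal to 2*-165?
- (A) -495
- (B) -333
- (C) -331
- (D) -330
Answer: D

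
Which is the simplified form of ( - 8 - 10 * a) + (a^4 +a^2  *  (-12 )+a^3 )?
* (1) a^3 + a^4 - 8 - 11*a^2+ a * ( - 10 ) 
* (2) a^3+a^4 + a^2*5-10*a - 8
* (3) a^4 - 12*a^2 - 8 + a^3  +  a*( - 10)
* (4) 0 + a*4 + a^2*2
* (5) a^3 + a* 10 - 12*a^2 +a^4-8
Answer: 3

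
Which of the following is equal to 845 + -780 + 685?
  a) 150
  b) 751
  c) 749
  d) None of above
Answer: d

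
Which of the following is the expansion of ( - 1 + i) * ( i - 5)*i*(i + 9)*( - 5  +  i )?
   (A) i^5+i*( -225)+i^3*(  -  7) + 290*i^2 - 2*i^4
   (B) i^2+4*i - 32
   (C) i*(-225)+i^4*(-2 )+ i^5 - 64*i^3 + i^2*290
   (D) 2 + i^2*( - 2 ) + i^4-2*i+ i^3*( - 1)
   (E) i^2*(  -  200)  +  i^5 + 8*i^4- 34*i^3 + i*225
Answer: C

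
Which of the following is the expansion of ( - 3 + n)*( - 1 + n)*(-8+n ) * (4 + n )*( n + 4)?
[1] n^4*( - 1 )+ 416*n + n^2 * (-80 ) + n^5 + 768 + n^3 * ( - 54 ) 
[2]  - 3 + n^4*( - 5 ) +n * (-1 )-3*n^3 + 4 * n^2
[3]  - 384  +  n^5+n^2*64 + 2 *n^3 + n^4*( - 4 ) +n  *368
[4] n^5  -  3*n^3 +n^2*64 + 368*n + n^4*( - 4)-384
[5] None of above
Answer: 5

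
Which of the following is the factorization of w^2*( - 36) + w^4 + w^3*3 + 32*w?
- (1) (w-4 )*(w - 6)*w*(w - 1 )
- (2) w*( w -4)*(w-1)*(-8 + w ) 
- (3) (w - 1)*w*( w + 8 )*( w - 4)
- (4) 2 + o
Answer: 3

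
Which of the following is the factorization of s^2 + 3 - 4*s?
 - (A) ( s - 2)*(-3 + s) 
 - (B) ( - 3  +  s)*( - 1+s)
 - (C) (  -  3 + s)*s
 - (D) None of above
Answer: B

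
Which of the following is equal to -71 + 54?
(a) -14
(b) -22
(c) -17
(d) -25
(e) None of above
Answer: c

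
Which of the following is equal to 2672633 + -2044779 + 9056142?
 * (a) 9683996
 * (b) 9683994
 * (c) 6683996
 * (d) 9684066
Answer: a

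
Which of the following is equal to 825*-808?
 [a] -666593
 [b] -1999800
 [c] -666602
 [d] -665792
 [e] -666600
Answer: e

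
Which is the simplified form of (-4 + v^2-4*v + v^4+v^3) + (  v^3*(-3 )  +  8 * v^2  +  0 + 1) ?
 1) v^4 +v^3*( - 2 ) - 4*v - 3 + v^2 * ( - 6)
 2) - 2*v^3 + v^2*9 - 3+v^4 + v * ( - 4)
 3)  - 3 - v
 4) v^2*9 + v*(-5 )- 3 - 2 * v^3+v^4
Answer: 2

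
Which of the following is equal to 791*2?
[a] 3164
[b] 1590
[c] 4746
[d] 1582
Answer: d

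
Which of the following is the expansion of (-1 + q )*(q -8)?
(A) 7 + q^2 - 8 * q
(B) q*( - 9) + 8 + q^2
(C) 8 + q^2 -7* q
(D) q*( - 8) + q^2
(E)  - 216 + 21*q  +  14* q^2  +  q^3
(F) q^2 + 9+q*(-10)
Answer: B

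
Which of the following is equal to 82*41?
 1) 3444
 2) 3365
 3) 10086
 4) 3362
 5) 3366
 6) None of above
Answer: 4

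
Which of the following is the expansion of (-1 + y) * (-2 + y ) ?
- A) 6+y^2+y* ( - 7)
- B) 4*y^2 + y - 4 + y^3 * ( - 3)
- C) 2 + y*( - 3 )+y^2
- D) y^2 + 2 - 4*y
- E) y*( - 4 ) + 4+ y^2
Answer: C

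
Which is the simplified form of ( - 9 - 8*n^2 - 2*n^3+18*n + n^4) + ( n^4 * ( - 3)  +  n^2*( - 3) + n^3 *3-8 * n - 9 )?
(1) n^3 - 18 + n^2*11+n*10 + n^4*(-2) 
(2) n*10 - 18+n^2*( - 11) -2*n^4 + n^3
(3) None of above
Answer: 2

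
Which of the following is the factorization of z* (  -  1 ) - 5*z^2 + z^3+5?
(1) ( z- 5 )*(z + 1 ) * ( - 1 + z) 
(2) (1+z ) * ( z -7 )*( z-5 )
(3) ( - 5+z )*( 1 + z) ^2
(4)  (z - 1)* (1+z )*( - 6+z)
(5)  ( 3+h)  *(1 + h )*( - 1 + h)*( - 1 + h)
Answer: 1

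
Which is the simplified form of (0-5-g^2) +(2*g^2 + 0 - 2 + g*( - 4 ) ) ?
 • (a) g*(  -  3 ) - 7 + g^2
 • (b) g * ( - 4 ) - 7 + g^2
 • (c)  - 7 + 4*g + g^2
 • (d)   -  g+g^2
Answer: b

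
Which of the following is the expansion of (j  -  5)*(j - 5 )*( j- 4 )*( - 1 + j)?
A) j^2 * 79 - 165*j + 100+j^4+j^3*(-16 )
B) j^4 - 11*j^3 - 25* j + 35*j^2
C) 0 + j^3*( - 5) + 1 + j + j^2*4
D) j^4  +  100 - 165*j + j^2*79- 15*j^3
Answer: D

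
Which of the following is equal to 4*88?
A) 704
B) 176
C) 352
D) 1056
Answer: C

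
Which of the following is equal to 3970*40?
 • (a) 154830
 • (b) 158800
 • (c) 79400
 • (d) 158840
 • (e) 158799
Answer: b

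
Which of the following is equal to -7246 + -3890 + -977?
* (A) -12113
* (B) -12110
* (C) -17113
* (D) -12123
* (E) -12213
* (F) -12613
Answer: A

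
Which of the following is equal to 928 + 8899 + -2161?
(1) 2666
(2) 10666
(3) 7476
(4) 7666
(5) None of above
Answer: 4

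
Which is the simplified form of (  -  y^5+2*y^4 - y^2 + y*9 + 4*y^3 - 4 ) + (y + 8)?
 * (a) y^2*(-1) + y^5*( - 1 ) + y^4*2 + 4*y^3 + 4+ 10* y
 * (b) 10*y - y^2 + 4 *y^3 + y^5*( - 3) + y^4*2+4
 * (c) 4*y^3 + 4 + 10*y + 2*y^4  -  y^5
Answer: a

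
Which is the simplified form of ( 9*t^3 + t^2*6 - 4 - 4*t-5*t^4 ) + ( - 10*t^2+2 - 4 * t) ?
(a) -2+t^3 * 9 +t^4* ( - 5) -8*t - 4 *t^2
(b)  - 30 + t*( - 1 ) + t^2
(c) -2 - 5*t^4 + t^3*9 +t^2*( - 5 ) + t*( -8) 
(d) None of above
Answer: a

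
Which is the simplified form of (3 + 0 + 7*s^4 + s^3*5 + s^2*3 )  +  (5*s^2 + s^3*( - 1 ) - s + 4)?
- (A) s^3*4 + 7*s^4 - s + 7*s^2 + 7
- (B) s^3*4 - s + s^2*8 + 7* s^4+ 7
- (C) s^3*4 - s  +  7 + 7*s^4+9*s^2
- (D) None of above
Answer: B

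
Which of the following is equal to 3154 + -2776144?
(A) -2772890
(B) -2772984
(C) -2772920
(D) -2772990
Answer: D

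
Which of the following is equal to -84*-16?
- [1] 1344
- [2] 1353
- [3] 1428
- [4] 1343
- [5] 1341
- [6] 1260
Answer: 1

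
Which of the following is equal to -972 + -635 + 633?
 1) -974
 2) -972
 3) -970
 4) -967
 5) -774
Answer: 1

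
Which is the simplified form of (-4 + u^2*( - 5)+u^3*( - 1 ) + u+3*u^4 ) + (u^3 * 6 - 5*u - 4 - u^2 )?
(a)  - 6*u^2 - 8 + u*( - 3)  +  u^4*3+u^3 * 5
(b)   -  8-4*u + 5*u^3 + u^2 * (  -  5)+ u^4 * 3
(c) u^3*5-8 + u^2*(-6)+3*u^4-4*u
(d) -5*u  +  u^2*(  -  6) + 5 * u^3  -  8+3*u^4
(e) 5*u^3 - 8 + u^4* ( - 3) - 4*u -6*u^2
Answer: c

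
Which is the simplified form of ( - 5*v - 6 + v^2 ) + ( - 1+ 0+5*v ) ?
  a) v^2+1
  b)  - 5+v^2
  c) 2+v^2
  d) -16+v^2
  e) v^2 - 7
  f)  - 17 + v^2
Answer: e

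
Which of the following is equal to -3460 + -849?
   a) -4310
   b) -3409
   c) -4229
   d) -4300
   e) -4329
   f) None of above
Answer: f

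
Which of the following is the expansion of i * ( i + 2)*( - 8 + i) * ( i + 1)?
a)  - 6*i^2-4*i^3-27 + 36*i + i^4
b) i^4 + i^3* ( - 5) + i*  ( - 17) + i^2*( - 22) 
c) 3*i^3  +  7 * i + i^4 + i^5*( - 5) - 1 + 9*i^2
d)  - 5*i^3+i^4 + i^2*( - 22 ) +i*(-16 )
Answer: d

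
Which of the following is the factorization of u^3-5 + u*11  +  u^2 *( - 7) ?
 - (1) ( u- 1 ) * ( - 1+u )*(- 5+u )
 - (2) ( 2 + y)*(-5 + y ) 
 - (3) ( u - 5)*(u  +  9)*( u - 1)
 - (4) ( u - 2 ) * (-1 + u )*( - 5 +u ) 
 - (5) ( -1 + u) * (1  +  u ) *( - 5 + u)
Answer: 1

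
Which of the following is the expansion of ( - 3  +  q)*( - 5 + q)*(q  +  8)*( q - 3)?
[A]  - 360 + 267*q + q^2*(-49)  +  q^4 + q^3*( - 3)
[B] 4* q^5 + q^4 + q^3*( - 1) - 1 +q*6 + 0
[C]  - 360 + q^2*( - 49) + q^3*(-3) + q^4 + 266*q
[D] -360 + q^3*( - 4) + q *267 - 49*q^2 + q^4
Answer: A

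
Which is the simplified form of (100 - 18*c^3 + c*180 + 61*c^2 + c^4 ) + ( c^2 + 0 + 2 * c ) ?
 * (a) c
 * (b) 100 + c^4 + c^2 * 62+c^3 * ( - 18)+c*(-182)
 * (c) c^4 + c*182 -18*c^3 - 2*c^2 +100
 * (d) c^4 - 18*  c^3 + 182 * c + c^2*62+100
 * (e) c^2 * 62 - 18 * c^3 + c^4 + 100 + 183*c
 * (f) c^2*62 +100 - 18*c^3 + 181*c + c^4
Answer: d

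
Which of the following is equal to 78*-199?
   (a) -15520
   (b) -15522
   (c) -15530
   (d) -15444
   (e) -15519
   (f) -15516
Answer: b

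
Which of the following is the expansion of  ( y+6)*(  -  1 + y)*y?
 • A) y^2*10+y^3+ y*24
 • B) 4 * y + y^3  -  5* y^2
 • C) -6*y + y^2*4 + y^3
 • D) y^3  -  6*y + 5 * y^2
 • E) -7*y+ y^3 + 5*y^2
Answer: D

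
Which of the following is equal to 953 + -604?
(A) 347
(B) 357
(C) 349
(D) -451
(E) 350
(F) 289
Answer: C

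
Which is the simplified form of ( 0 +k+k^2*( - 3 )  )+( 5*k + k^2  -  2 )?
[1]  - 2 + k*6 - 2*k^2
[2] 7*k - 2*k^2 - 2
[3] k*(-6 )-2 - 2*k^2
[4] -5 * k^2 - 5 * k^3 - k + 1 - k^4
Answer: 1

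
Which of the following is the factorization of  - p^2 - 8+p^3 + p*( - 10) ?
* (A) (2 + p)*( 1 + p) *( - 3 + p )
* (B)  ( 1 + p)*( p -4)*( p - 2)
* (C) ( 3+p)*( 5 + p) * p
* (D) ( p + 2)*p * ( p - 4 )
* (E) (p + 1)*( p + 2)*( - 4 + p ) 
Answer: E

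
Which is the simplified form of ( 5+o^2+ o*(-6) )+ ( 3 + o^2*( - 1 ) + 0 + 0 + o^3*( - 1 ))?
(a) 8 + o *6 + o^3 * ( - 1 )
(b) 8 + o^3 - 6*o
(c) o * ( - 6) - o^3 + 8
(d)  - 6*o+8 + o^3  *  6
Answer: c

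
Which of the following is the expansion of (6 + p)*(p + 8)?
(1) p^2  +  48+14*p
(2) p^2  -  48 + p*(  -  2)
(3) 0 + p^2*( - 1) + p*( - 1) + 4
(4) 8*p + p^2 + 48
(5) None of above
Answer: 1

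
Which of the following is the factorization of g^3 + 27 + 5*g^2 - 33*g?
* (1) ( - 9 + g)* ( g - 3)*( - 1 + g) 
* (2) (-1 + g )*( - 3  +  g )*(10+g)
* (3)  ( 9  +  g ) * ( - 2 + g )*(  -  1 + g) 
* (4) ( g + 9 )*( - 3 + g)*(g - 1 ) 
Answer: 4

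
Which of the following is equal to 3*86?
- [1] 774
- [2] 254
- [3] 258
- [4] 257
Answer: 3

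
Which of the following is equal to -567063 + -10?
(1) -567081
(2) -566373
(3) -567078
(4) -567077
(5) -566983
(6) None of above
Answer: 6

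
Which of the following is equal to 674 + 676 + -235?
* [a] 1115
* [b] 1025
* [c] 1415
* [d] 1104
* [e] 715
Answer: a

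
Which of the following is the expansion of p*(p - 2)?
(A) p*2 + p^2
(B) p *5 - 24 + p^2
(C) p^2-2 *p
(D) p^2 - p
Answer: C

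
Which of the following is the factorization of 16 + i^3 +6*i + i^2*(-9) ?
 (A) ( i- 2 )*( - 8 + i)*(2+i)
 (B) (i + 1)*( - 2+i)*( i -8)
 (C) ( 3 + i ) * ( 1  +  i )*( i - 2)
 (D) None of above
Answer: B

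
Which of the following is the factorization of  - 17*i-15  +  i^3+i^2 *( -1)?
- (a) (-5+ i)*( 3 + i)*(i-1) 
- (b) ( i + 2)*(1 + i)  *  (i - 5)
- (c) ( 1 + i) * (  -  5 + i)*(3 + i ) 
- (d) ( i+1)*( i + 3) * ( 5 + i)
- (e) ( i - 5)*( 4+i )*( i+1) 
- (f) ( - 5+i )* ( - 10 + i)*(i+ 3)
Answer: c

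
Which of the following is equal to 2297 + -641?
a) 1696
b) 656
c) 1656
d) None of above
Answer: c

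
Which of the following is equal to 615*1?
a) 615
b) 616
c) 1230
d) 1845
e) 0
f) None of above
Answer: a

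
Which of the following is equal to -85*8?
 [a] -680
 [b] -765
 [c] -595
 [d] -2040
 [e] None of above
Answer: a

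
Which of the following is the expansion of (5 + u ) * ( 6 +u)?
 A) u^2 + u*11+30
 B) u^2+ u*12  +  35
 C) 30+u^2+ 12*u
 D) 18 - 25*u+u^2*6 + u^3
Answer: A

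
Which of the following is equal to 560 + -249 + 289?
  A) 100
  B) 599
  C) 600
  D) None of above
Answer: C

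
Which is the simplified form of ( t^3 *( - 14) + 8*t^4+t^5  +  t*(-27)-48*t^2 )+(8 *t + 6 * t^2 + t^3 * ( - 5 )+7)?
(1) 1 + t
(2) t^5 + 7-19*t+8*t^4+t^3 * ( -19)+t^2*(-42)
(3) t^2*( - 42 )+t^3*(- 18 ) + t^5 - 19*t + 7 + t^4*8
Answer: 2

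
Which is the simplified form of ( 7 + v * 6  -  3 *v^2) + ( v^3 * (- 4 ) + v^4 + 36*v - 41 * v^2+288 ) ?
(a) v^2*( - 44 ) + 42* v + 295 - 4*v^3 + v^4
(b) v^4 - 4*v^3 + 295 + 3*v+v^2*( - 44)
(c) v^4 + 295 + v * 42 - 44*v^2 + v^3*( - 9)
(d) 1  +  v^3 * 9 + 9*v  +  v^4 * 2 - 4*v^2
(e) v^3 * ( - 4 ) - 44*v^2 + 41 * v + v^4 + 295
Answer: a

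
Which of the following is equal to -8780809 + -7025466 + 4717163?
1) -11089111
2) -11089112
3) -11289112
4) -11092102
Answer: 2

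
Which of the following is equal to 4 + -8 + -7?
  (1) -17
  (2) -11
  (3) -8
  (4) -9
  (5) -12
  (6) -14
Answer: 2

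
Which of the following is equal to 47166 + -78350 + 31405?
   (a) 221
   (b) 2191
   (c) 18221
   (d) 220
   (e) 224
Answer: a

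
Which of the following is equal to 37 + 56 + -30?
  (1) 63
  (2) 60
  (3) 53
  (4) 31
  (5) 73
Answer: 1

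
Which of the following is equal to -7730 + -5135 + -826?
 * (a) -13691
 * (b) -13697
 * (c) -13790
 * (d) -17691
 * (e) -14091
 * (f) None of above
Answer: a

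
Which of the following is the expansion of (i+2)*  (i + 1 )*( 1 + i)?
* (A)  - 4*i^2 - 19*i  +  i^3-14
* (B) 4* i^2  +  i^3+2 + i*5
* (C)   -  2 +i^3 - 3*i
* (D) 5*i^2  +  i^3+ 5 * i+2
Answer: B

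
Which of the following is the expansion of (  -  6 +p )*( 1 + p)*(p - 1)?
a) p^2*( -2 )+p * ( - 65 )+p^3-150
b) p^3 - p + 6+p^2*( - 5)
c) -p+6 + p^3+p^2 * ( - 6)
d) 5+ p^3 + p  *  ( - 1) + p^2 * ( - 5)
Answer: c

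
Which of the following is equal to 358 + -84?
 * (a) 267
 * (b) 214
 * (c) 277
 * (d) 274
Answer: d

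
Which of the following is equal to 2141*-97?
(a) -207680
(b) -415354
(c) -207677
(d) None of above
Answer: c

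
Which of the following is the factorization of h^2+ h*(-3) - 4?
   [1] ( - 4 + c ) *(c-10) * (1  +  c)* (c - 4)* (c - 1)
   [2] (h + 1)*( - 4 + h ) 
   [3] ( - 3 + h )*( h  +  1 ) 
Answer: 2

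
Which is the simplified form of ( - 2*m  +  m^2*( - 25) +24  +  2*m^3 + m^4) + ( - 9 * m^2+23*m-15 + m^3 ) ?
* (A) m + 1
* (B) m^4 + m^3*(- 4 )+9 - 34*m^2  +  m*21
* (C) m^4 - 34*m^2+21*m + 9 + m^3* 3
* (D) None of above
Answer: C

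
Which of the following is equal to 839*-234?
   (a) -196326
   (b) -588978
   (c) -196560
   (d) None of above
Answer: a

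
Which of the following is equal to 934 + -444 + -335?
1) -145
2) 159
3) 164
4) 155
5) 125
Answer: 4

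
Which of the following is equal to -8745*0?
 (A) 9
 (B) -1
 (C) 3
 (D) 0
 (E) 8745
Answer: D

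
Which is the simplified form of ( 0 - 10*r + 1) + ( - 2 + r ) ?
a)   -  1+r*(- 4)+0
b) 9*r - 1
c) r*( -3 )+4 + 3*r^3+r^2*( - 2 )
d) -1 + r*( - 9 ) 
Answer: d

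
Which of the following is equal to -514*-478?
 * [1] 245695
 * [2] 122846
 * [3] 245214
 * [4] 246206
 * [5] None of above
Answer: 5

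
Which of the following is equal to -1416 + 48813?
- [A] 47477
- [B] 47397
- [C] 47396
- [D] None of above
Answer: B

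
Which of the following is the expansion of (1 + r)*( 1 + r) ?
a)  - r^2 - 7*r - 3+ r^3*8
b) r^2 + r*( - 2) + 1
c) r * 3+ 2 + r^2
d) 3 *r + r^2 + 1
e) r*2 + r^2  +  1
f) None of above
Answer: e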